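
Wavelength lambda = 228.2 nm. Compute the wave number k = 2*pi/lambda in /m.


k = 2 * pi / lambda
= 6.2832 / (228.2e-9)
= 6.2832 / 2.2820e-07
= 2.7534e+07 /m

2.7534e+07


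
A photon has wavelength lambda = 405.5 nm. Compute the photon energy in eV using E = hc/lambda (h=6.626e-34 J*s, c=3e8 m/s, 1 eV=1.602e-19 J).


E = hc / lambda
= (6.626e-34)(3e8) / (405.5e-9)
= 1.9878e-25 / 4.0550e-07
= 4.9021e-19 J
Converting to eV: 4.9021e-19 / 1.602e-19
= 3.06 eV

3.06


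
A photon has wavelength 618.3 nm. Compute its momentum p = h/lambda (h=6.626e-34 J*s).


p = h / lambda
= 6.626e-34 / (618.3e-9)
= 6.626e-34 / 6.1830e-07
= 1.0716e-27 kg*m/s

1.0716e-27


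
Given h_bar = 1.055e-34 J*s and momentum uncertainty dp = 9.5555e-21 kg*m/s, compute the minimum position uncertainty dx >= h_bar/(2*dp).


dx = h_bar / (2 * dp)
= 1.055e-34 / (2 * 9.5555e-21)
= 1.055e-34 / 1.9111e-20
= 5.5204e-15 m

5.5204e-15


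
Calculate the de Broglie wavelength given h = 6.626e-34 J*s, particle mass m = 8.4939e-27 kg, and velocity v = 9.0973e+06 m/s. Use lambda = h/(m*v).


lambda = h / (m * v)
= 6.626e-34 / (8.4939e-27 * 9.0973e+06)
= 6.626e-34 / 7.7272e-20
= 8.5750e-15 m

8.5750e-15


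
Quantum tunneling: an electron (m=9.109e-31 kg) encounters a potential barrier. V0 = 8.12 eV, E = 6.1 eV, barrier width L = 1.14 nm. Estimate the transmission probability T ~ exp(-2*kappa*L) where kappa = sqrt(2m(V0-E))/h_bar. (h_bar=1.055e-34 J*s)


V0 - E = 2.02 eV = 3.2360e-19 J
kappa = sqrt(2 * m * (V0-E)) / h_bar
= sqrt(2 * 9.109e-31 * 3.2360e-19) / 1.055e-34
= 7.2779e+09 /m
2*kappa*L = 2 * 7.2779e+09 * 1.14e-9
= 16.5936
T = exp(-16.5936) = 6.215938e-08

6.215938e-08


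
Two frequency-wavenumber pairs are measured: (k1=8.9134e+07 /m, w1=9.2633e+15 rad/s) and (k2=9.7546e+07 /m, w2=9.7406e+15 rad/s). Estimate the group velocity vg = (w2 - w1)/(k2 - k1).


vg = (w2 - w1) / (k2 - k1)
= (9.7406e+15 - 9.2633e+15) / (9.7546e+07 - 8.9134e+07)
= 4.7730e+14 / 8.4120e+06
= 5.6740e+07 m/s

5.6740e+07


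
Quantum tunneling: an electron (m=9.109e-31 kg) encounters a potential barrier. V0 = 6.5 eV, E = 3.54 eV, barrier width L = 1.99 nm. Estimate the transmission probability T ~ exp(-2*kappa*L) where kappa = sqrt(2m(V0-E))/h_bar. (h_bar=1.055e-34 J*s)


V0 - E = 2.96 eV = 4.7419e-19 J
kappa = sqrt(2 * m * (V0-E)) / h_bar
= sqrt(2 * 9.109e-31 * 4.7419e-19) / 1.055e-34
= 8.8100e+09 /m
2*kappa*L = 2 * 8.8100e+09 * 1.99e-9
= 35.0637
T = exp(-35.0637) = 5.915848e-16

5.915848e-16


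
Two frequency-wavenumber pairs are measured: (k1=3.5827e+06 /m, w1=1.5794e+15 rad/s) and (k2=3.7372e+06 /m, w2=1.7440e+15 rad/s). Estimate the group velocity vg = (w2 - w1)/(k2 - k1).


vg = (w2 - w1) / (k2 - k1)
= (1.7440e+15 - 1.5794e+15) / (3.7372e+06 - 3.5827e+06)
= 1.6460e+14 / 1.5450e+05
= 1.0654e+09 m/s

1.0654e+09


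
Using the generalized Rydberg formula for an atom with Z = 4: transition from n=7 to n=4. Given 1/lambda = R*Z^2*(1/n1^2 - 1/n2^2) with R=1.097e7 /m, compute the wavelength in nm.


1/lambda = R * Z^2 * (1/n1^2 - 1/n2^2)
= 1.097e7 * 4^2 * (1/4^2 - 1/7^2)
= 1.097e7 * 16 * (0.0625 - 0.020408)
= 7.3880e+06 /m
lambda = 1 / 7.3880e+06
= 135.3554 nm

135.3554


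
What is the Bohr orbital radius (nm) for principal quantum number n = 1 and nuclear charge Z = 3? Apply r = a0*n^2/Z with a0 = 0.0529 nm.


r = a0 * n^2 / Z
= 0.0529 * 1^2 / 3
= 0.0529 * 1 / 3
= 0.0176 nm

0.0176


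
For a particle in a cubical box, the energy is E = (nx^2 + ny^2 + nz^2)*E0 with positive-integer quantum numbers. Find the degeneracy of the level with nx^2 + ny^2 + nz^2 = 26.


Enumerate all (nx, ny, nz) with nx^2 + ny^2 + nz^2 = 26:
(1,3,4)
(1,4,3)
(3,1,4)
(3,4,1)
(4,1,3)
(4,3,1)
Total degeneracy = 6

6


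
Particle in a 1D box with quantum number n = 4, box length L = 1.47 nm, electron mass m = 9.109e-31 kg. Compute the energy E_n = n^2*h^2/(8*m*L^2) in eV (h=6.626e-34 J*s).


E = n^2 * h^2 / (8 * m * L^2)
= 4^2 * (6.626e-34)^2 / (8 * 9.109e-31 * (1.47e-9)^2)
= 16 * 4.3904e-67 / (8 * 9.109e-31 * 2.1609e-18)
= 4.4610e-19 J
= 2.7846 eV

2.7846


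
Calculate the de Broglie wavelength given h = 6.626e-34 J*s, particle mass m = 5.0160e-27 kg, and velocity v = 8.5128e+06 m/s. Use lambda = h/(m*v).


lambda = h / (m * v)
= 6.626e-34 / (5.0160e-27 * 8.5128e+06)
= 6.626e-34 / 4.2700e-20
= 1.5517e-14 m

1.5517e-14


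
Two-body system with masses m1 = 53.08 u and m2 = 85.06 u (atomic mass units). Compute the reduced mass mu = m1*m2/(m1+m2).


mu = m1 * m2 / (m1 + m2)
= 53.08 * 85.06 / (53.08 + 85.06)
= 4514.9848 / 138.14
= 32.6841 u

32.6841


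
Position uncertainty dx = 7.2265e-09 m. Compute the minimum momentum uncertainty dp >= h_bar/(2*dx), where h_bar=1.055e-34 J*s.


dp = h_bar / (2 * dx)
= 1.055e-34 / (2 * 7.2265e-09)
= 1.055e-34 / 1.4453e-08
= 7.2995e-27 kg*m/s

7.2995e-27


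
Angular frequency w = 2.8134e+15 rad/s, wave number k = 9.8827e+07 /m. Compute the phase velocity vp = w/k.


vp = w / k
= 2.8134e+15 / 9.8827e+07
= 2.8468e+07 m/s

2.8468e+07


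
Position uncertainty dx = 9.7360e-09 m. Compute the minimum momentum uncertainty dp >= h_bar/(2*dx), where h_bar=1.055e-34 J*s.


dp = h_bar / (2 * dx)
= 1.055e-34 / (2 * 9.7360e-09)
= 1.055e-34 / 1.9472e-08
= 5.4180e-27 kg*m/s

5.4180e-27


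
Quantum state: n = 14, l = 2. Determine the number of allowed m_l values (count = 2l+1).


m_l ranges from -l to +l in integer steps
So m_l goes from -2 to +2
Count = 2l + 1 = 2*2 + 1
= 5

5


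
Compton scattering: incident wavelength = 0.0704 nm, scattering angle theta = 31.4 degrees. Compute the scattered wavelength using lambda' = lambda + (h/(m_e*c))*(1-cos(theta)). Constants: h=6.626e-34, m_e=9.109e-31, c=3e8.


Compton wavelength: h/(m_e*c) = 2.4247e-12 m
d_lambda = 2.4247e-12 * (1 - cos(31.4 deg))
= 2.4247e-12 * 0.146449
= 3.5510e-13 m = 0.000355 nm
lambda' = 0.0704 + 0.000355
= 0.070755 nm

0.070755


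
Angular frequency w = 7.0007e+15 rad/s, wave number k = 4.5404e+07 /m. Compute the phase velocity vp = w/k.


vp = w / k
= 7.0007e+15 / 4.5404e+07
= 1.5419e+08 m/s

1.5419e+08


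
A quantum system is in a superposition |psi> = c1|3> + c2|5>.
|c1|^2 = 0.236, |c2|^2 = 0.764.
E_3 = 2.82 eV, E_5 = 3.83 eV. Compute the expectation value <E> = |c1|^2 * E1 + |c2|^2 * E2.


<E> = |c1|^2 * E1 + |c2|^2 * E2
= 0.236 * 2.82 + 0.764 * 3.83
= 0.6655 + 2.9261
= 3.5916 eV

3.5916


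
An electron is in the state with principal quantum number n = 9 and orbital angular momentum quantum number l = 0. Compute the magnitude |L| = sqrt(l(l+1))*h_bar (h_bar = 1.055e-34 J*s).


L = sqrt(l*(l+1)) * h_bar
= sqrt(0 * 1) * 1.055e-34
= sqrt(0) * 1.055e-34
= 0.0 * 1.055e-34
= 0.0000e+00 J*s

0.0000e+00


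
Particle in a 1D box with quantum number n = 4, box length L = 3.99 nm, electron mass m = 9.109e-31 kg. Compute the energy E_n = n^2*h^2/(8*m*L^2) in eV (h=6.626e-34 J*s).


E = n^2 * h^2 / (8 * m * L^2)
= 4^2 * (6.626e-34)^2 / (8 * 9.109e-31 * (3.99e-9)^2)
= 16 * 4.3904e-67 / (8 * 9.109e-31 * 1.5920e-17)
= 6.0550e-20 J
= 0.378 eV

0.378


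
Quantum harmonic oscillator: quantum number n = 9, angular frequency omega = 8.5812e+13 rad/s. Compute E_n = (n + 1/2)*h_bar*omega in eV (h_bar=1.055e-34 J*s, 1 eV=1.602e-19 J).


E = (n + 1/2) * h_bar * omega
= (9 + 0.5) * 1.055e-34 * 8.5812e+13
= 9.5 * 9.0532e-21
= 8.6005e-20 J
= 0.5369 eV

0.5369


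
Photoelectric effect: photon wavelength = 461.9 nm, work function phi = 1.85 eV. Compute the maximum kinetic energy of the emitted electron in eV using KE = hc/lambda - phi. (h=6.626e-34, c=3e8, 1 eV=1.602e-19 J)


E_photon = hc / lambda
= (6.626e-34)(3e8) / (461.9e-9)
= 4.3035e-19 J
= 2.6863 eV
KE = E_photon - phi
= 2.6863 - 1.85
= 0.8363 eV

0.8363


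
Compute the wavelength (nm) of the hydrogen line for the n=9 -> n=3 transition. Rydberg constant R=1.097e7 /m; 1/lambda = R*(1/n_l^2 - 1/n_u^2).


1/lambda = R * (1/n_l^2 - 1/n_u^2)
= 1.097e7 * (1/3^2 - 1/9^2)
= 1.097e7 * (0.111111 - 0.012346)
= 1.097e7 * 0.098765
= 1.0835e+06 /m
lambda = 1 / 1.0835e+06 = 922.9717 nm

922.9717


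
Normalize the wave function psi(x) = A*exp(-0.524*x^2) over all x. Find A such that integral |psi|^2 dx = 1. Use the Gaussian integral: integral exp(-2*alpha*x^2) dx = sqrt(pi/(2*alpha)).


integral |psi|^2 dx = A^2 * sqrt(pi/(2*alpha)) = 1
A^2 = sqrt(2*alpha/pi)
= sqrt(2 * 0.524 / pi)
= 0.577571
A = sqrt(0.577571)
= 0.76

0.76


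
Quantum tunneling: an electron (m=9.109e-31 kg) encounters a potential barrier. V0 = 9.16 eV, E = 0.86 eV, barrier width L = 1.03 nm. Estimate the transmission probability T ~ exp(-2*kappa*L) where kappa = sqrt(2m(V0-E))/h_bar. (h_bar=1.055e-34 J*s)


V0 - E = 8.3 eV = 1.3297e-18 J
kappa = sqrt(2 * m * (V0-E)) / h_bar
= sqrt(2 * 9.109e-31 * 1.3297e-18) / 1.055e-34
= 1.4753e+10 /m
2*kappa*L = 2 * 1.4753e+10 * 1.03e-9
= 30.3903
T = exp(-30.3903) = 6.333554e-14

6.333554e-14


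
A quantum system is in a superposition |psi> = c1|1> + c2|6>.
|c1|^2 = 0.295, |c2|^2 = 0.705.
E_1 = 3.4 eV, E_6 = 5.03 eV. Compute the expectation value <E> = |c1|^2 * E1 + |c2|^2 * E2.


<E> = |c1|^2 * E1 + |c2|^2 * E2
= 0.295 * 3.4 + 0.705 * 5.03
= 1.003 + 3.5461
= 4.5492 eV

4.5492


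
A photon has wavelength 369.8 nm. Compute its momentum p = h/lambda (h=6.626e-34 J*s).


p = h / lambda
= 6.626e-34 / (369.8e-9)
= 6.626e-34 / 3.6980e-07
= 1.7918e-27 kg*m/s

1.7918e-27


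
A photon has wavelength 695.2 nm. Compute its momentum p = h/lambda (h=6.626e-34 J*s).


p = h / lambda
= 6.626e-34 / (695.2e-9)
= 6.626e-34 / 6.9520e-07
= 9.5311e-28 kg*m/s

9.5311e-28


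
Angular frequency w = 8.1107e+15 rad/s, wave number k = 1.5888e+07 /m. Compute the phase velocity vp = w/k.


vp = w / k
= 8.1107e+15 / 1.5888e+07
= 5.1049e+08 m/s

5.1049e+08


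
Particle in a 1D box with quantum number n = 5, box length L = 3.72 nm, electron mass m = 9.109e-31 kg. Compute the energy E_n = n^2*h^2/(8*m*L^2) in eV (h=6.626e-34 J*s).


E = n^2 * h^2 / (8 * m * L^2)
= 5^2 * (6.626e-34)^2 / (8 * 9.109e-31 * (3.72e-9)^2)
= 25 * 4.3904e-67 / (8 * 9.109e-31 * 1.3838e-17)
= 1.0884e-19 J
= 0.6794 eV

0.6794


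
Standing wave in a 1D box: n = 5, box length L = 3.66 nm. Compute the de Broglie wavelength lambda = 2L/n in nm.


lambda = 2L / n
= 2 * 3.66 / 5
= 7.32 / 5
= 1.464 nm

1.464


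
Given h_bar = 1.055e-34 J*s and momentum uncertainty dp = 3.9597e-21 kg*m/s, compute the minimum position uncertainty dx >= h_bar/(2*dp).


dx = h_bar / (2 * dp)
= 1.055e-34 / (2 * 3.9597e-21)
= 1.055e-34 / 7.9194e-21
= 1.3322e-14 m

1.3322e-14


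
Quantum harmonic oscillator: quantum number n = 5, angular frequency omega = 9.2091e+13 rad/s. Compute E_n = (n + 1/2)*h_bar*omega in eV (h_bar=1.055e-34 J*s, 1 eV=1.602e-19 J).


E = (n + 1/2) * h_bar * omega
= (5 + 0.5) * 1.055e-34 * 9.2091e+13
= 5.5 * 9.7156e-21
= 5.3436e-20 J
= 0.3336 eV

0.3336


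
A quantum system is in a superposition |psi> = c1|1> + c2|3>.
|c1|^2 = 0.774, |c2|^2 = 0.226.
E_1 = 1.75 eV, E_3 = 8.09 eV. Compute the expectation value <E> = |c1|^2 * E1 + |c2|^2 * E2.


<E> = |c1|^2 * E1 + |c2|^2 * E2
= 0.774 * 1.75 + 0.226 * 8.09
= 1.3545 + 1.8283
= 3.1828 eV

3.1828


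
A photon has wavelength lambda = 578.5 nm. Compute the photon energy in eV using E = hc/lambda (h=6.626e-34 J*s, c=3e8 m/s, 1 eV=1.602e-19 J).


E = hc / lambda
= (6.626e-34)(3e8) / (578.5e-9)
= 1.9878e-25 / 5.7850e-07
= 3.4361e-19 J
Converting to eV: 3.4361e-19 / 1.602e-19
= 2.1449 eV

2.1449


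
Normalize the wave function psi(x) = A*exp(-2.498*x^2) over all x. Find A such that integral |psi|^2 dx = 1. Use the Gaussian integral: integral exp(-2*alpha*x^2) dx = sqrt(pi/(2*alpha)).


integral |psi|^2 dx = A^2 * sqrt(pi/(2*alpha)) = 1
A^2 = sqrt(2*alpha/pi)
= sqrt(2 * 2.498 / pi)
= 1.261062
A = sqrt(1.261062)
= 1.123

1.123


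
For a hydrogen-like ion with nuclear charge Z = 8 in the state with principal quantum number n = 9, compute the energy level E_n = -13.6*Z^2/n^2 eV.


E_n = -13.6 * Z^2 / n^2
= -13.6 * 8^2 / 9^2
= -13.6 * 64 / 81
= -10.7457 eV

-10.7457


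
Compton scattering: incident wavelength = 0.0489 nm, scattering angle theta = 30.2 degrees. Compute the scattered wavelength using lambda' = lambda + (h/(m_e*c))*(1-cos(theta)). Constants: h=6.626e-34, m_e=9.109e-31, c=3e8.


Compton wavelength: h/(m_e*c) = 2.4247e-12 m
d_lambda = 2.4247e-12 * (1 - cos(30.2 deg))
= 2.4247e-12 * 0.135725
= 3.2909e-13 m = 0.000329 nm
lambda' = 0.0489 + 0.000329
= 0.049229 nm

0.049229


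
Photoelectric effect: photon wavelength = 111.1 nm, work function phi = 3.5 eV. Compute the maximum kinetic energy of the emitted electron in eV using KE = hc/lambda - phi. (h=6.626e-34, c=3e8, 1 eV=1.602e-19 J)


E_photon = hc / lambda
= (6.626e-34)(3e8) / (111.1e-9)
= 1.7892e-18 J
= 11.1685 eV
KE = E_photon - phi
= 11.1685 - 3.5
= 7.6685 eV

7.6685


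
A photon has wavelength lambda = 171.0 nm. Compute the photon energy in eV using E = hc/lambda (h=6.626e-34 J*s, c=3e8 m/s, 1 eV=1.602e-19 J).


E = hc / lambda
= (6.626e-34)(3e8) / (171.0e-9)
= 1.9878e-25 / 1.7100e-07
= 1.1625e-18 J
Converting to eV: 1.1625e-18 / 1.602e-19
= 7.2563 eV

7.2563


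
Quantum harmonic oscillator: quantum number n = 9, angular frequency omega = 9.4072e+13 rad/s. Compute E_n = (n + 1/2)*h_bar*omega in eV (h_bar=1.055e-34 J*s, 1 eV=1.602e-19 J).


E = (n + 1/2) * h_bar * omega
= (9 + 0.5) * 1.055e-34 * 9.4072e+13
= 9.5 * 9.9246e-21
= 9.4284e-20 J
= 0.5885 eV

0.5885


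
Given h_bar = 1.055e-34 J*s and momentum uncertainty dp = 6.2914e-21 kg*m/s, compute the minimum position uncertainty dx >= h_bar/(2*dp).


dx = h_bar / (2 * dp)
= 1.055e-34 / (2 * 6.2914e-21)
= 1.055e-34 / 1.2583e-20
= 8.3845e-15 m

8.3845e-15


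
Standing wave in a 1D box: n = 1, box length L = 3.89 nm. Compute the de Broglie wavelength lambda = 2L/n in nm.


lambda = 2L / n
= 2 * 3.89 / 1
= 7.78 / 1
= 7.78 nm

7.78


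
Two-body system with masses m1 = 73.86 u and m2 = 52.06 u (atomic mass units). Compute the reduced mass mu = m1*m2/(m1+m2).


mu = m1 * m2 / (m1 + m2)
= 73.86 * 52.06 / (73.86 + 52.06)
= 3845.1516 / 125.92
= 30.5365 u

30.5365


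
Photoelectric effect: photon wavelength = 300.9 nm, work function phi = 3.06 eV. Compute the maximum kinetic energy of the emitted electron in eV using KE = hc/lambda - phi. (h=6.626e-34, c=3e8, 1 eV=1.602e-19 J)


E_photon = hc / lambda
= (6.626e-34)(3e8) / (300.9e-9)
= 6.6062e-19 J
= 4.1237 eV
KE = E_photon - phi
= 4.1237 - 3.06
= 1.0637 eV

1.0637


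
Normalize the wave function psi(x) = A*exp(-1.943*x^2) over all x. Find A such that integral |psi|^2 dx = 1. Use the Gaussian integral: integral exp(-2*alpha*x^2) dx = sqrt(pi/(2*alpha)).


integral |psi|^2 dx = A^2 * sqrt(pi/(2*alpha)) = 1
A^2 = sqrt(2*alpha/pi)
= sqrt(2 * 1.943 / pi)
= 1.112184
A = sqrt(1.112184)
= 1.0546

1.0546


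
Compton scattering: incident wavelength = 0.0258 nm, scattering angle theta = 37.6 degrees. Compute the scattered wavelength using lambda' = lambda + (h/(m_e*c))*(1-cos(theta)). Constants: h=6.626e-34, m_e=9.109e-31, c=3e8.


Compton wavelength: h/(m_e*c) = 2.4247e-12 m
d_lambda = 2.4247e-12 * (1 - cos(37.6 deg))
= 2.4247e-12 * 0.20771
= 5.0364e-13 m = 0.000504 nm
lambda' = 0.0258 + 0.000504
= 0.026304 nm

0.026304


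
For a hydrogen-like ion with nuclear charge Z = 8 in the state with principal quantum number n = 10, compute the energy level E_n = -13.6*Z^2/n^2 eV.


E_n = -13.6 * Z^2 / n^2
= -13.6 * 8^2 / 10^2
= -13.6 * 64 / 100
= -8.704 eV

-8.704


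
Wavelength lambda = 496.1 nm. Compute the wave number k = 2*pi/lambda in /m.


k = 2 * pi / lambda
= 6.2832 / (496.1e-9)
= 6.2832 / 4.9610e-07
= 1.2665e+07 /m

1.2665e+07


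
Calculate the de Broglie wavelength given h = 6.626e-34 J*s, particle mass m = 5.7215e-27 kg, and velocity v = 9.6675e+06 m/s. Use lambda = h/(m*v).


lambda = h / (m * v)
= 6.626e-34 / (5.7215e-27 * 9.6675e+06)
= 6.626e-34 / 5.5313e-20
= 1.1979e-14 m

1.1979e-14


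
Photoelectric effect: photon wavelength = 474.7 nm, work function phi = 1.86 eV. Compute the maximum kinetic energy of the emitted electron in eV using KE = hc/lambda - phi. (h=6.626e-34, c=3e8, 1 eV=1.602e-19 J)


E_photon = hc / lambda
= (6.626e-34)(3e8) / (474.7e-9)
= 4.1875e-19 J
= 2.6139 eV
KE = E_photon - phi
= 2.6139 - 1.86
= 0.7539 eV

0.7539


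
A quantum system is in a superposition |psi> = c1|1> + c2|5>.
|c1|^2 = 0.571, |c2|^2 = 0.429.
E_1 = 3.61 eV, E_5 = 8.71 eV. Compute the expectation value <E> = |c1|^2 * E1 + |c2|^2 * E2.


<E> = |c1|^2 * E1 + |c2|^2 * E2
= 0.571 * 3.61 + 0.429 * 8.71
= 2.0613 + 3.7366
= 5.7979 eV

5.7979


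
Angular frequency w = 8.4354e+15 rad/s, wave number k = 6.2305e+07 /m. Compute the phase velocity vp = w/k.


vp = w / k
= 8.4354e+15 / 6.2305e+07
= 1.3539e+08 m/s

1.3539e+08


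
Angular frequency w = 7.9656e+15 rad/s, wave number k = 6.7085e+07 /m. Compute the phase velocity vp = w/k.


vp = w / k
= 7.9656e+15 / 6.7085e+07
= 1.1874e+08 m/s

1.1874e+08


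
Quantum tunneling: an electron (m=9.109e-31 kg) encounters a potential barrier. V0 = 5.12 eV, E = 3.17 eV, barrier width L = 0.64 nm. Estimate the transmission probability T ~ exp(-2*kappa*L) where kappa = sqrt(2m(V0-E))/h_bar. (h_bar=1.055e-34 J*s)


V0 - E = 1.95 eV = 3.1239e-19 J
kappa = sqrt(2 * m * (V0-E)) / h_bar
= sqrt(2 * 9.109e-31 * 3.1239e-19) / 1.055e-34
= 7.1507e+09 /m
2*kappa*L = 2 * 7.1507e+09 * 0.64e-9
= 9.1529
T = exp(-9.1529) = 1.059173e-04

1.059173e-04


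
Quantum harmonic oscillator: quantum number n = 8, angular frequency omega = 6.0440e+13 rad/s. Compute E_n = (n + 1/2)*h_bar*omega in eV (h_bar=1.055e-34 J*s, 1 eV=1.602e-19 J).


E = (n + 1/2) * h_bar * omega
= (8 + 0.5) * 1.055e-34 * 6.0440e+13
= 8.5 * 6.3764e-21
= 5.4200e-20 J
= 0.3383 eV

0.3383


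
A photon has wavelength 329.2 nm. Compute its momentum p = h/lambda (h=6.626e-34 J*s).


p = h / lambda
= 6.626e-34 / (329.2e-9)
= 6.626e-34 / 3.2920e-07
= 2.0128e-27 kg*m/s

2.0128e-27


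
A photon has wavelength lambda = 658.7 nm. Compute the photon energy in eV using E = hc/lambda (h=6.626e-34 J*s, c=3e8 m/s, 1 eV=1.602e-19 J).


E = hc / lambda
= (6.626e-34)(3e8) / (658.7e-9)
= 1.9878e-25 / 6.5870e-07
= 3.0178e-19 J
Converting to eV: 3.0178e-19 / 1.602e-19
= 1.8837 eV

1.8837


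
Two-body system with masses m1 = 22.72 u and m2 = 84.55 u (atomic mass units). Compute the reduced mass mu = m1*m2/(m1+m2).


mu = m1 * m2 / (m1 + m2)
= 22.72 * 84.55 / (22.72 + 84.55)
= 1920.976 / 107.27
= 17.9079 u

17.9079


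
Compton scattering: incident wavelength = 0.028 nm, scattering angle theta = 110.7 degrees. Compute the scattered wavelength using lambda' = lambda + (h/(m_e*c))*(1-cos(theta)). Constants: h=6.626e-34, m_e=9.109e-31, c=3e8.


Compton wavelength: h/(m_e*c) = 2.4247e-12 m
d_lambda = 2.4247e-12 * (1 - cos(110.7 deg))
= 2.4247e-12 * 1.353475
= 3.2818e-12 m = 0.003282 nm
lambda' = 0.028 + 0.003282
= 0.031282 nm

0.031282


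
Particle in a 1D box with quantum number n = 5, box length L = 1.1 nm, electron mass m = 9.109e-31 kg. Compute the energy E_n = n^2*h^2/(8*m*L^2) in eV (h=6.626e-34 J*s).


E = n^2 * h^2 / (8 * m * L^2)
= 5^2 * (6.626e-34)^2 / (8 * 9.109e-31 * (1.1e-9)^2)
= 25 * 4.3904e-67 / (8 * 9.109e-31 * 1.2100e-18)
= 1.2448e-18 J
= 7.7702 eV

7.7702


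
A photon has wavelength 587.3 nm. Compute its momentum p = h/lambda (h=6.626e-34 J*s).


p = h / lambda
= 6.626e-34 / (587.3e-9)
= 6.626e-34 / 5.8730e-07
= 1.1282e-27 kg*m/s

1.1282e-27


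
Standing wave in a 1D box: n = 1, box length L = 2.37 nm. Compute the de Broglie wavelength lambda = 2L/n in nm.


lambda = 2L / n
= 2 * 2.37 / 1
= 4.74 / 1
= 4.74 nm

4.74


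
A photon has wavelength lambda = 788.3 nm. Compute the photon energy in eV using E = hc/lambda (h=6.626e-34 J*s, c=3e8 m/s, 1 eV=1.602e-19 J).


E = hc / lambda
= (6.626e-34)(3e8) / (788.3e-9)
= 1.9878e-25 / 7.8830e-07
= 2.5216e-19 J
Converting to eV: 2.5216e-19 / 1.602e-19
= 1.5741 eV

1.5741


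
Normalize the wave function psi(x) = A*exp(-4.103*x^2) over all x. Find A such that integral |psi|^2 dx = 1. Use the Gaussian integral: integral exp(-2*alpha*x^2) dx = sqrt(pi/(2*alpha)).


integral |psi|^2 dx = A^2 * sqrt(pi/(2*alpha)) = 1
A^2 = sqrt(2*alpha/pi)
= sqrt(2 * 4.103 / pi)
= 1.616184
A = sqrt(1.616184)
= 1.2713

1.2713


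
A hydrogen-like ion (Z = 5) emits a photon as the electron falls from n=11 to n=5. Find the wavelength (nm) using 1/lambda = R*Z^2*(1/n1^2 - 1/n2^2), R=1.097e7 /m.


1/lambda = R * Z^2 * (1/n1^2 - 1/n2^2)
= 1.097e7 * 5^2 * (1/5^2 - 1/11^2)
= 1.097e7 * 25 * (0.04 - 0.008264)
= 8.7035e+06 /m
lambda = 1 / 8.7035e+06
= 114.8967 nm

114.8967


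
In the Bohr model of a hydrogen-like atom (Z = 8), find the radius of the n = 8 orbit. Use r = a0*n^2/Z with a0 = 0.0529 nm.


r = a0 * n^2 / Z
= 0.0529 * 8^2 / 8
= 0.0529 * 64 / 8
= 0.4232 nm

0.4232


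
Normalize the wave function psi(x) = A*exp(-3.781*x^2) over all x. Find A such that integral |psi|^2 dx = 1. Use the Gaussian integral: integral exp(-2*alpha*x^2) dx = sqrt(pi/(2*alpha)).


integral |psi|^2 dx = A^2 * sqrt(pi/(2*alpha)) = 1
A^2 = sqrt(2*alpha/pi)
= sqrt(2 * 3.781 / pi)
= 1.55147
A = sqrt(1.55147)
= 1.2456

1.2456


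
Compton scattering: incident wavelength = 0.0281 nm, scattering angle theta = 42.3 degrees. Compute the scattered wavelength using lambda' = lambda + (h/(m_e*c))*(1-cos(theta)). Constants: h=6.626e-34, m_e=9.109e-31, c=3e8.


Compton wavelength: h/(m_e*c) = 2.4247e-12 m
d_lambda = 2.4247e-12 * (1 - cos(42.3 deg))
= 2.4247e-12 * 0.260369
= 6.3132e-13 m = 0.000631 nm
lambda' = 0.0281 + 0.000631
= 0.028731 nm

0.028731


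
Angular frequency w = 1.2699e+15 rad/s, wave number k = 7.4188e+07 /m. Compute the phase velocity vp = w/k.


vp = w / k
= 1.2699e+15 / 7.4188e+07
= 1.7117e+07 m/s

1.7117e+07


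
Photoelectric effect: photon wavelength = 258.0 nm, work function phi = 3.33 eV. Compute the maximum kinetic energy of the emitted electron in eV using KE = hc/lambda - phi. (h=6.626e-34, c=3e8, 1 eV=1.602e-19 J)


E_photon = hc / lambda
= (6.626e-34)(3e8) / (258.0e-9)
= 7.7047e-19 J
= 4.8094 eV
KE = E_photon - phi
= 4.8094 - 3.33
= 1.4794 eV

1.4794


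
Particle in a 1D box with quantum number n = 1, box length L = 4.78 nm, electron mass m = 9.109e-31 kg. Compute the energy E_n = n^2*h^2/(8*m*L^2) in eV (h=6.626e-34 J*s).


E = n^2 * h^2 / (8 * m * L^2)
= 1^2 * (6.626e-34)^2 / (8 * 9.109e-31 * (4.78e-9)^2)
= 1 * 4.3904e-67 / (8 * 9.109e-31 * 2.2848e-17)
= 2.6369e-21 J
= 0.0165 eV

0.0165


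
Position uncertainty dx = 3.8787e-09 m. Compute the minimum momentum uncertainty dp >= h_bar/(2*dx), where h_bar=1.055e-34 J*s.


dp = h_bar / (2 * dx)
= 1.055e-34 / (2 * 3.8787e-09)
= 1.055e-34 / 7.7574e-09
= 1.3600e-26 kg*m/s

1.3600e-26


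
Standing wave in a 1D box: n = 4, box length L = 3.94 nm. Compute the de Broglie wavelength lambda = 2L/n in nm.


lambda = 2L / n
= 2 * 3.94 / 4
= 7.88 / 4
= 1.97 nm

1.97


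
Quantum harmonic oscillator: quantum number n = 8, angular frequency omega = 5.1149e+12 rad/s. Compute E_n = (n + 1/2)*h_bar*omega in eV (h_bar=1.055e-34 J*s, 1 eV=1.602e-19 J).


E = (n + 1/2) * h_bar * omega
= (8 + 0.5) * 1.055e-34 * 5.1149e+12
= 8.5 * 5.3962e-22
= 4.5868e-21 J
= 0.0286 eV

0.0286


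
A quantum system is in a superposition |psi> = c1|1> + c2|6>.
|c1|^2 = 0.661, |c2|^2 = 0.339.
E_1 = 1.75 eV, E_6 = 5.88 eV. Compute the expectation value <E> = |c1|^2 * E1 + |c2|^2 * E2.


<E> = |c1|^2 * E1 + |c2|^2 * E2
= 0.661 * 1.75 + 0.339 * 5.88
= 1.1568 + 1.9933
= 3.1501 eV

3.1501


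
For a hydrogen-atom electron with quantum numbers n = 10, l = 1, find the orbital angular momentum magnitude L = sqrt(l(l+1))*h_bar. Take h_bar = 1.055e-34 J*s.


L = sqrt(l*(l+1)) * h_bar
= sqrt(1 * 2) * 1.055e-34
= sqrt(2) * 1.055e-34
= 1.4142 * 1.055e-34
= 1.4920e-34 J*s

1.4920e-34


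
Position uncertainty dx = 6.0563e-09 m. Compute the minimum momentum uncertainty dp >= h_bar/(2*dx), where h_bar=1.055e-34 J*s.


dp = h_bar / (2 * dx)
= 1.055e-34 / (2 * 6.0563e-09)
= 1.055e-34 / 1.2113e-08
= 8.7099e-27 kg*m/s

8.7099e-27


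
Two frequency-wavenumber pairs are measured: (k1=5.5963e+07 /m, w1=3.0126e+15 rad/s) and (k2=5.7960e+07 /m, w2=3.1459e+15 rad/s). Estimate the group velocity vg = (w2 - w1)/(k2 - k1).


vg = (w2 - w1) / (k2 - k1)
= (3.1459e+15 - 3.0126e+15) / (5.7960e+07 - 5.5963e+07)
= 1.3330e+14 / 1.9970e+06
= 6.6750e+07 m/s

6.6750e+07


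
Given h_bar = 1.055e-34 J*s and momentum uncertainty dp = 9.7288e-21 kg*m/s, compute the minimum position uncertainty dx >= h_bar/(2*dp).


dx = h_bar / (2 * dp)
= 1.055e-34 / (2 * 9.7288e-21)
= 1.055e-34 / 1.9458e-20
= 5.4220e-15 m

5.4220e-15


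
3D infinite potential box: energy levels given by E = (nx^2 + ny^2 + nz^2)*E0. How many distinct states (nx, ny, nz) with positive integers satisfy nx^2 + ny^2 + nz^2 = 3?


Enumerate all (nx, ny, nz) with nx^2 + ny^2 + nz^2 = 3:
(1,1,1)
Total degeneracy = 1

1


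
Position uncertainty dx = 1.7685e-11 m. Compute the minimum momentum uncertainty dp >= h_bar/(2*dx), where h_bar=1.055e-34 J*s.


dp = h_bar / (2 * dx)
= 1.055e-34 / (2 * 1.7685e-11)
= 1.055e-34 / 3.5370e-11
= 2.9828e-24 kg*m/s

2.9828e-24


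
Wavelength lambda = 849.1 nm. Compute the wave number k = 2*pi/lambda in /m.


k = 2 * pi / lambda
= 6.2832 / (849.1e-9)
= 6.2832 / 8.4910e-07
= 7.3998e+06 /m

7.3998e+06


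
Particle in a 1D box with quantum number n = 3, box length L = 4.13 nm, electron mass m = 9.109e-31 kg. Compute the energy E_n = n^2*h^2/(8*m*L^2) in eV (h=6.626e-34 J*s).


E = n^2 * h^2 / (8 * m * L^2)
= 3^2 * (6.626e-34)^2 / (8 * 9.109e-31 * (4.13e-9)^2)
= 9 * 4.3904e-67 / (8 * 9.109e-31 * 1.7057e-17)
= 3.1790e-20 J
= 0.1984 eV

0.1984


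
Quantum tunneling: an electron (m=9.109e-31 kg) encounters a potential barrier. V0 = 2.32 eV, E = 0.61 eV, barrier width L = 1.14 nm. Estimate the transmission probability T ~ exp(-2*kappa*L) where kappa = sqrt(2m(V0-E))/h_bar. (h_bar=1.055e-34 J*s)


V0 - E = 1.71 eV = 2.7394e-19 J
kappa = sqrt(2 * m * (V0-E)) / h_bar
= sqrt(2 * 9.109e-31 * 2.7394e-19) / 1.055e-34
= 6.6962e+09 /m
2*kappa*L = 2 * 6.6962e+09 * 1.14e-9
= 15.2673
T = exp(-15.2673) = 2.341525e-07

2.341525e-07


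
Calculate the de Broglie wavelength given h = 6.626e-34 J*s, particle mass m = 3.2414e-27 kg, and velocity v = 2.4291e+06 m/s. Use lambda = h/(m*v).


lambda = h / (m * v)
= 6.626e-34 / (3.2414e-27 * 2.4291e+06)
= 6.626e-34 / 7.8737e-21
= 8.4154e-14 m

8.4154e-14


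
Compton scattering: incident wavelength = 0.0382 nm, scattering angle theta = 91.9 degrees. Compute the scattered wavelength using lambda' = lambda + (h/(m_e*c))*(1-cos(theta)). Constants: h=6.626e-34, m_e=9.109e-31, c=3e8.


Compton wavelength: h/(m_e*c) = 2.4247e-12 m
d_lambda = 2.4247e-12 * (1 - cos(91.9 deg))
= 2.4247e-12 * 1.033155
= 2.5051e-12 m = 0.002505 nm
lambda' = 0.0382 + 0.002505
= 0.040705 nm

0.040705


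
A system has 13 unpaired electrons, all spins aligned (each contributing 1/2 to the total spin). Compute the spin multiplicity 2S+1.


Total spin S = N * (1/2) = 13 * 0.5 = 6.5
Spin multiplicity = 2S + 1
= 2 * 6.5 + 1
= 14

14


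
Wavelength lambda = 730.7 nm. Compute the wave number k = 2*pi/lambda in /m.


k = 2 * pi / lambda
= 6.2832 / (730.7e-9)
= 6.2832 / 7.3070e-07
= 8.5989e+06 /m

8.5989e+06


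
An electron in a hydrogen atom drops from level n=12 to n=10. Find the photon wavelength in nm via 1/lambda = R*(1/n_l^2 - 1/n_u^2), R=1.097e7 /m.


1/lambda = R * (1/n_l^2 - 1/n_u^2)
= 1.097e7 * (1/10^2 - 1/12^2)
= 1.097e7 * (0.01 - 0.006944)
= 1.097e7 * 0.003056
= 3.3519e+04 /m
lambda = 1 / 3.3519e+04 = 29833.43 nm

29833.43


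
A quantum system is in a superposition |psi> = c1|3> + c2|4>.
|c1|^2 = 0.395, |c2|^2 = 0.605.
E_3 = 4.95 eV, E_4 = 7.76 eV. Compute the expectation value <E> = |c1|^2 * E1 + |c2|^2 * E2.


<E> = |c1|^2 * E1 + |c2|^2 * E2
= 0.395 * 4.95 + 0.605 * 7.76
= 1.9553 + 4.6948
= 6.6501 eV

6.6501


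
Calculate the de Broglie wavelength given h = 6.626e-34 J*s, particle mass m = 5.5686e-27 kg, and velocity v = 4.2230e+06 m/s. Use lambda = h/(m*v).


lambda = h / (m * v)
= 6.626e-34 / (5.5686e-27 * 4.2230e+06)
= 6.626e-34 / 2.3516e-20
= 2.8176e-14 m

2.8176e-14


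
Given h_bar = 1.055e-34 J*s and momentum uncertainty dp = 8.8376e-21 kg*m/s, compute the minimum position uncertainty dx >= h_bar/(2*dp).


dx = h_bar / (2 * dp)
= 1.055e-34 / (2 * 8.8376e-21)
= 1.055e-34 / 1.7675e-20
= 5.9688e-15 m

5.9688e-15


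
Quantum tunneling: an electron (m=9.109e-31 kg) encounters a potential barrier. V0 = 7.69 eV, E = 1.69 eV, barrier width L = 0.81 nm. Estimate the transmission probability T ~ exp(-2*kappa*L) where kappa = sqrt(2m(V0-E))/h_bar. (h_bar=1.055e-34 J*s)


V0 - E = 6.0 eV = 9.6120e-19 J
kappa = sqrt(2 * m * (V0-E)) / h_bar
= sqrt(2 * 9.109e-31 * 9.6120e-19) / 1.055e-34
= 1.2543e+10 /m
2*kappa*L = 2 * 1.2543e+10 * 0.81e-9
= 20.3198
T = exp(-20.3198) = 1.496979e-09

1.496979e-09


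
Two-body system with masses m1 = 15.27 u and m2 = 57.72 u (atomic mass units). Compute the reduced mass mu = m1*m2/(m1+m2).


mu = m1 * m2 / (m1 + m2)
= 15.27 * 57.72 / (15.27 + 57.72)
= 881.3844 / 72.99
= 12.0754 u

12.0754


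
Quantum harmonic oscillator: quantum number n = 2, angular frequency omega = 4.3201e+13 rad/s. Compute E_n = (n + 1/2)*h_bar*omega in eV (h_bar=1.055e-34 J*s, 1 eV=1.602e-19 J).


E = (n + 1/2) * h_bar * omega
= (2 + 0.5) * 1.055e-34 * 4.3201e+13
= 2.5 * 4.5577e-21
= 1.1394e-20 J
= 0.0711 eV

0.0711


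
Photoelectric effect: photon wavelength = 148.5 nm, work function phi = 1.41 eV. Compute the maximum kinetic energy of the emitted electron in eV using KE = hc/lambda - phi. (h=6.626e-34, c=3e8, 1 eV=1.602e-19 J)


E_photon = hc / lambda
= (6.626e-34)(3e8) / (148.5e-9)
= 1.3386e-18 J
= 8.3557 eV
KE = E_photon - phi
= 8.3557 - 1.41
= 6.9457 eV

6.9457


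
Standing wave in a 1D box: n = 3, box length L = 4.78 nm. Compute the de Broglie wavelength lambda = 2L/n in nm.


lambda = 2L / n
= 2 * 4.78 / 3
= 9.56 / 3
= 3.1867 nm

3.1867


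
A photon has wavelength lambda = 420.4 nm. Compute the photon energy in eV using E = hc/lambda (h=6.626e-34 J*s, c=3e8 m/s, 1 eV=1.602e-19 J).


E = hc / lambda
= (6.626e-34)(3e8) / (420.4e-9)
= 1.9878e-25 / 4.2040e-07
= 4.7284e-19 J
Converting to eV: 4.7284e-19 / 1.602e-19
= 2.9515 eV

2.9515


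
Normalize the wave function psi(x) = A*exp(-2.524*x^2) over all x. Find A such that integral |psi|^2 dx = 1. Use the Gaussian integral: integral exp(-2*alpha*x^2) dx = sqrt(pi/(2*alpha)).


integral |psi|^2 dx = A^2 * sqrt(pi/(2*alpha)) = 1
A^2 = sqrt(2*alpha/pi)
= sqrt(2 * 2.524 / pi)
= 1.267607
A = sqrt(1.267607)
= 1.1259

1.1259


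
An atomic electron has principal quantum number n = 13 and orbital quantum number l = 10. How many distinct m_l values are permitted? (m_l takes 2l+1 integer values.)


m_l ranges from -l to +l in integer steps
So m_l goes from -10 to +10
Count = 2l + 1 = 2*10 + 1
= 21

21


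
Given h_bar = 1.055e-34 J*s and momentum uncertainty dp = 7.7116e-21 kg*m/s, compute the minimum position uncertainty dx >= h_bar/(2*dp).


dx = h_bar / (2 * dp)
= 1.055e-34 / (2 * 7.7116e-21)
= 1.055e-34 / 1.5423e-20
= 6.8403e-15 m

6.8403e-15


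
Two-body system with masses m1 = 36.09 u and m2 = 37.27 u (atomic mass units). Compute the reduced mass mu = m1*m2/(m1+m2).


mu = m1 * m2 / (m1 + m2)
= 36.09 * 37.27 / (36.09 + 37.27)
= 1345.0743 / 73.36
= 18.3353 u

18.3353


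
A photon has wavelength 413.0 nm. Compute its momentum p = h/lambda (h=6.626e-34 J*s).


p = h / lambda
= 6.626e-34 / (413.0e-9)
= 6.626e-34 / 4.1300e-07
= 1.6044e-27 kg*m/s

1.6044e-27


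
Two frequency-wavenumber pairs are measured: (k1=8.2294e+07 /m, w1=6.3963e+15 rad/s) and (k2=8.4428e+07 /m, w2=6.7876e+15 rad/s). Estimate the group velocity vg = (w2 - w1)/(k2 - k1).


vg = (w2 - w1) / (k2 - k1)
= (6.7876e+15 - 6.3963e+15) / (8.4428e+07 - 8.2294e+07)
= 3.9130e+14 / 2.1340e+06
= 1.8336e+08 m/s

1.8336e+08


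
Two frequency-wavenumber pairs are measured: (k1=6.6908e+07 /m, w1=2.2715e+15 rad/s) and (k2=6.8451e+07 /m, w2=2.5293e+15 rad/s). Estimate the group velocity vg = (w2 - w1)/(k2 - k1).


vg = (w2 - w1) / (k2 - k1)
= (2.5293e+15 - 2.2715e+15) / (6.8451e+07 - 6.6908e+07)
= 2.5780e+14 / 1.5430e+06
= 1.6708e+08 m/s

1.6708e+08


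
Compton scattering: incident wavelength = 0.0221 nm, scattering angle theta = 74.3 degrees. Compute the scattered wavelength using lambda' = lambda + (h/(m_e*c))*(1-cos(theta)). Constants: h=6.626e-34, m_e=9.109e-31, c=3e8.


Compton wavelength: h/(m_e*c) = 2.4247e-12 m
d_lambda = 2.4247e-12 * (1 - cos(74.3 deg))
= 2.4247e-12 * 0.7294
= 1.7686e-12 m = 0.001769 nm
lambda' = 0.0221 + 0.001769
= 0.023869 nm

0.023869


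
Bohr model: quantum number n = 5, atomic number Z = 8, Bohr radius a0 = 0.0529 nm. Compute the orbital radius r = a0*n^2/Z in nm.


r = a0 * n^2 / Z
= 0.0529 * 5^2 / 8
= 0.0529 * 25 / 8
= 0.1653 nm

0.1653


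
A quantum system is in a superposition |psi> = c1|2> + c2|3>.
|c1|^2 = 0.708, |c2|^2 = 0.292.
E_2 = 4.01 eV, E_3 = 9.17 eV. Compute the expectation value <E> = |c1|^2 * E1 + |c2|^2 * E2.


<E> = |c1|^2 * E1 + |c2|^2 * E2
= 0.708 * 4.01 + 0.292 * 9.17
= 2.8391 + 2.6776
= 5.5167 eV

5.5167


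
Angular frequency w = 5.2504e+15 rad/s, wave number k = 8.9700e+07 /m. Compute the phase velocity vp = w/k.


vp = w / k
= 5.2504e+15 / 8.9700e+07
= 5.8533e+07 m/s

5.8533e+07


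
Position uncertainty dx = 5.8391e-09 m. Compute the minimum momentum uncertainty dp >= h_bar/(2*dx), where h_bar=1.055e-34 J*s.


dp = h_bar / (2 * dx)
= 1.055e-34 / (2 * 5.8391e-09)
= 1.055e-34 / 1.1678e-08
= 9.0339e-27 kg*m/s

9.0339e-27


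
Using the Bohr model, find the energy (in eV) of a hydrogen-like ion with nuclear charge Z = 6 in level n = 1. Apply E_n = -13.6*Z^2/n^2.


E_n = -13.6 * Z^2 / n^2
= -13.6 * 6^2 / 1^2
= -13.6 * 36 / 1
= -489.6 eV

-489.6


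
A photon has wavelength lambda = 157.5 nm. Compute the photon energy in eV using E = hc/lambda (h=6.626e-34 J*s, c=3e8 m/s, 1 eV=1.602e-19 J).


E = hc / lambda
= (6.626e-34)(3e8) / (157.5e-9)
= 1.9878e-25 / 1.5750e-07
= 1.2621e-18 J
Converting to eV: 1.2621e-18 / 1.602e-19
= 7.8782 eV

7.8782


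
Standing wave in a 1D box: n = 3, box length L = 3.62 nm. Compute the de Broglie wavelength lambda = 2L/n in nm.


lambda = 2L / n
= 2 * 3.62 / 3
= 7.24 / 3
= 2.4133 nm

2.4133


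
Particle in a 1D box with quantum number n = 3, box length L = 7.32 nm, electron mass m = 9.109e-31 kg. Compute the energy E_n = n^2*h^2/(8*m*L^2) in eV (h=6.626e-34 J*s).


E = n^2 * h^2 / (8 * m * L^2)
= 3^2 * (6.626e-34)^2 / (8 * 9.109e-31 * (7.32e-9)^2)
= 9 * 4.3904e-67 / (8 * 9.109e-31 * 5.3582e-17)
= 1.0120e-20 J
= 0.0632 eV

0.0632


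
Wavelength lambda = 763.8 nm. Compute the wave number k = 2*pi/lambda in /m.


k = 2 * pi / lambda
= 6.2832 / (763.8e-9)
= 6.2832 / 7.6380e-07
= 8.2262e+06 /m

8.2262e+06


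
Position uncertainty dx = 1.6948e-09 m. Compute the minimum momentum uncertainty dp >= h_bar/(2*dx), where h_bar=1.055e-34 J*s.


dp = h_bar / (2 * dx)
= 1.055e-34 / (2 * 1.6948e-09)
= 1.055e-34 / 3.3896e-09
= 3.1125e-26 kg*m/s

3.1125e-26


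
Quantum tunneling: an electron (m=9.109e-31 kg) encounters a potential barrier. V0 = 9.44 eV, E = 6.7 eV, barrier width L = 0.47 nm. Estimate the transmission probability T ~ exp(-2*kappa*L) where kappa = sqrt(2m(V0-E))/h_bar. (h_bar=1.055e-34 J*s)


V0 - E = 2.74 eV = 4.3895e-19 J
kappa = sqrt(2 * m * (V0-E)) / h_bar
= sqrt(2 * 9.109e-31 * 4.3895e-19) / 1.055e-34
= 8.4763e+09 /m
2*kappa*L = 2 * 8.4763e+09 * 0.47e-9
= 7.9677
T = exp(-7.9677) = 3.464794e-04

3.464794e-04


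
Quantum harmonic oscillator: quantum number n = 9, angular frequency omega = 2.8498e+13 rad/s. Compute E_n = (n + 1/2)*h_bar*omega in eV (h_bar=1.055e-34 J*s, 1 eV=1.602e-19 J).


E = (n + 1/2) * h_bar * omega
= (9 + 0.5) * 1.055e-34 * 2.8498e+13
= 9.5 * 3.0065e-21
= 2.8562e-20 J
= 0.1783 eV

0.1783


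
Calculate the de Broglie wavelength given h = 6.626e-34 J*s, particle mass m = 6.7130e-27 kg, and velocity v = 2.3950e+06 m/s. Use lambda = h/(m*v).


lambda = h / (m * v)
= 6.626e-34 / (6.7130e-27 * 2.3950e+06)
= 6.626e-34 / 1.6078e-20
= 4.1213e-14 m

4.1213e-14


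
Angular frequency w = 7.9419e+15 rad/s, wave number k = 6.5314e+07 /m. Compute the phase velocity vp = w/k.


vp = w / k
= 7.9419e+15 / 6.5314e+07
= 1.2160e+08 m/s

1.2160e+08


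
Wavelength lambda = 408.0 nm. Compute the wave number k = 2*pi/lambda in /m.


k = 2 * pi / lambda
= 6.2832 / (408.0e-9)
= 6.2832 / 4.0800e-07
= 1.5400e+07 /m

1.5400e+07


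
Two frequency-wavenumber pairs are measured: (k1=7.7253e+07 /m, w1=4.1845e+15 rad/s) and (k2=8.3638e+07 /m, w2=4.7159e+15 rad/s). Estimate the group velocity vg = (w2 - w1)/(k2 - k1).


vg = (w2 - w1) / (k2 - k1)
= (4.7159e+15 - 4.1845e+15) / (8.3638e+07 - 7.7253e+07)
= 5.3140e+14 / 6.3850e+06
= 8.3226e+07 m/s

8.3226e+07


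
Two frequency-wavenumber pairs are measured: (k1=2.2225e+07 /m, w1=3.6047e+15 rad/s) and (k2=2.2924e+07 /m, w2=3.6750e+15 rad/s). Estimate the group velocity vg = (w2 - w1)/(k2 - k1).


vg = (w2 - w1) / (k2 - k1)
= (3.6750e+15 - 3.6047e+15) / (2.2924e+07 - 2.2225e+07)
= 7.0300e+13 / 6.9900e+05
= 1.0057e+08 m/s

1.0057e+08


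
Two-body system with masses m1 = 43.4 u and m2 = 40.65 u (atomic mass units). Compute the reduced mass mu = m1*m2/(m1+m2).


mu = m1 * m2 / (m1 + m2)
= 43.4 * 40.65 / (43.4 + 40.65)
= 1764.21 / 84.05
= 20.99 u

20.99


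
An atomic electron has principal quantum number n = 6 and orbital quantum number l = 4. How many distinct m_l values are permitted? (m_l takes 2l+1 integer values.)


m_l ranges from -l to +l in integer steps
So m_l goes from -4 to +4
Count = 2l + 1 = 2*4 + 1
= 9

9


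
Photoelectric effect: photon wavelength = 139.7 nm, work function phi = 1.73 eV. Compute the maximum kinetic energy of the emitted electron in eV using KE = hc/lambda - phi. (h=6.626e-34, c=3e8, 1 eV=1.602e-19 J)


E_photon = hc / lambda
= (6.626e-34)(3e8) / (139.7e-9)
= 1.4229e-18 J
= 8.8821 eV
KE = E_photon - phi
= 8.8821 - 1.73
= 7.1521 eV

7.1521


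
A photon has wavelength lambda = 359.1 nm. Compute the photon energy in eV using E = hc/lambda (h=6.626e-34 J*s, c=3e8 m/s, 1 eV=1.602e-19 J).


E = hc / lambda
= (6.626e-34)(3e8) / (359.1e-9)
= 1.9878e-25 / 3.5910e-07
= 5.5355e-19 J
Converting to eV: 5.5355e-19 / 1.602e-19
= 3.4554 eV

3.4554


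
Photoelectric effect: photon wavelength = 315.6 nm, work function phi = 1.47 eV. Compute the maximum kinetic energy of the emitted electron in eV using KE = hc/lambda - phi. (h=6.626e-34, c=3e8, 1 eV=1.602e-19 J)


E_photon = hc / lambda
= (6.626e-34)(3e8) / (315.6e-9)
= 6.2985e-19 J
= 3.9316 eV
KE = E_photon - phi
= 3.9316 - 1.47
= 2.4616 eV

2.4616


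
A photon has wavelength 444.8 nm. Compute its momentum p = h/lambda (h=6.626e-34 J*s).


p = h / lambda
= 6.626e-34 / (444.8e-9)
= 6.626e-34 / 4.4480e-07
= 1.4897e-27 kg*m/s

1.4897e-27


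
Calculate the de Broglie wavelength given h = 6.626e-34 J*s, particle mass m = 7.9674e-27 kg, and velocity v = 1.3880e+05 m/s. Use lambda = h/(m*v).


lambda = h / (m * v)
= 6.626e-34 / (7.9674e-27 * 1.3880e+05)
= 6.626e-34 / 1.1059e-21
= 5.9916e-13 m

5.9916e-13


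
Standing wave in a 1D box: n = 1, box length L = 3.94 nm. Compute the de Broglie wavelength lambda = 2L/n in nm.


lambda = 2L / n
= 2 * 3.94 / 1
= 7.88 / 1
= 7.88 nm

7.88


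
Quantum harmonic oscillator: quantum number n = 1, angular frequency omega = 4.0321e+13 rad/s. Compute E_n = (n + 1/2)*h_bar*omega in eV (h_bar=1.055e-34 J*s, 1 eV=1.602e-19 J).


E = (n + 1/2) * h_bar * omega
= (1 + 0.5) * 1.055e-34 * 4.0321e+13
= 1.5 * 4.2539e-21
= 6.3808e-21 J
= 0.0398 eV

0.0398
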